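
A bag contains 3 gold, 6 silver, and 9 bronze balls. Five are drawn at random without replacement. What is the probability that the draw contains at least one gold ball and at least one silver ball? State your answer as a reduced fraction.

1633/2856

There are C(18,5) = 8568 possible draws.
By inclusion-exclusion on the complements, draws missing all gold or all silver: C(15,5) + C(12,5) − C(9,5) = 3003 + 792 − 126 = 3669.
So draws with at least one of each: 8568 − 3669 = 4899, probability 4899/8568 = 1633/2856.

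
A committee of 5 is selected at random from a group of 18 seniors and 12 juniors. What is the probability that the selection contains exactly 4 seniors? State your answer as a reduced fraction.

680/2639

The sample space is all 5-subsets of the 30: C(30,5) = 142506.
Selections with exactly 4 seniors: choose 4 of the 18 seniors and 1 of the 12 juniors, C(18,4)·C(12,1) = 3060·12 = 36720.
Probability = 36720/142506 = 680/2639.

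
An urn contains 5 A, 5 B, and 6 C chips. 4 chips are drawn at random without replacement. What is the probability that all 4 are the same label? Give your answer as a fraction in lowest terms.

There are C(16,4) = 1820 ways to draw 4 chips.
All same label: C(5,4) + C(5,4) + C(6,4) = 5 + 5 + 15 = 25.
Probability = 25/1820 = 5/364.

5/364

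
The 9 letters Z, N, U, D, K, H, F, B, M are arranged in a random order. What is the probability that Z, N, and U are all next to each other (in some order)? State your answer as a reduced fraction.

1/12

There are 9! = 362880 arrangements.
Treat the three as one block: 7! placements × 3! orders within the block = 5040·6 = 30240.
Probability = 30240/362880 = 1/12.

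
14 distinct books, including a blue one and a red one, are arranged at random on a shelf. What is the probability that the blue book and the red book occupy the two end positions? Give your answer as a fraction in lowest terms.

There are 14! = 87178291200 arrangements.
Place the blue book and the red book at the ends in 2 ways, arrange the remaining 12 in 12! = 479001600 ways: 2·479001600 = 958003200.
Probability = 958003200/87178291200 = 1/91.

1/91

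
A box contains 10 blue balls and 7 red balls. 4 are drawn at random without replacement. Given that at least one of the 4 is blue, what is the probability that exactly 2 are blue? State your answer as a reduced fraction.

Work in counts. Selections with at least one blue: C(17,4) − C(7,4) = 2380 − 35 = 2345.
Of those, selections where exactly 2 are blue: C(10,2)·C(7,2) = 45·21 = 945.
Conditional probability = 945/2345 = 27/67.

27/67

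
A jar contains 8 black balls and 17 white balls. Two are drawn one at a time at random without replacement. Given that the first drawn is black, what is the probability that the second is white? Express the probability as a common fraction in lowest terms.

17/24

After removing one black, 24 remain: 7 black and 17 white.
So the probability the next is white is 17/24.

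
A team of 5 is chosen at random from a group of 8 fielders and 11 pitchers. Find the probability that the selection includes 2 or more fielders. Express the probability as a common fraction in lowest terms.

There are C(19,5) = 11628 ways to choose the 5.
Count the complement (fewer than 2 fielders): C(8,0)·C(11,5) + C(8,1)·C(11,4) = 462 + 2640 = 3102.
Probability = 1 − 3102/11628 = 8526/11628 = 1421/1938.

1421/1938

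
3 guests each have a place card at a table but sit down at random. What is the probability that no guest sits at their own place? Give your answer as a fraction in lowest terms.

1/3

There are 3! = 6 seatings.
By inclusion-exclusion, seatings with no fixed points: C(3,0)·3! − C(3,1)·2! + C(3,2)·1! − C(3,3)·0! = 2.
Probability = 2/6 = 1/3.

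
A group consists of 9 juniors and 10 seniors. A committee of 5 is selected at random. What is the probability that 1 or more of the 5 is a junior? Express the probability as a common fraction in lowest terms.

316/323

Total selections: C(19,5) = 11628.
The complement is all 5 are seniors: C(10,5) = 252.
Probability = 1 − 252/11628 = 11376/11628 = 316/323.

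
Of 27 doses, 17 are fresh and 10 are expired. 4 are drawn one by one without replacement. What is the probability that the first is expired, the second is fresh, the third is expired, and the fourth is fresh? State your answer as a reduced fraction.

34/585

Multiply the conditional probabilities at each draw: 10/27 · 17/26 · 9/25 · 16/24 = 24480/421200 = 34/585.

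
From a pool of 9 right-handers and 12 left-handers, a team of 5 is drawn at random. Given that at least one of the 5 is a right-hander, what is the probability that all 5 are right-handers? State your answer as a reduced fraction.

14/2173

Work in counts. Selections with at least one right-hander: C(21,5) − C(12,5) = 20349 − 792 = 19557.
Of those, selections where all 5 are right-handers: C(9,5) = 126.
Conditional probability = 126/19557 = 14/2173.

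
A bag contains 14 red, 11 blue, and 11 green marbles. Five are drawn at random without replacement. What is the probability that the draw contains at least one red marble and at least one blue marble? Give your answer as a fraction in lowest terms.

There are C(36,5) = 376992 possible draws.
By inclusion-exclusion on the complements, draws missing all red or all blue: C(22,5) + C(25,5) − C(11,5) = 26334 + 53130 − 462 = 79002.
So draws with at least one of each: 376992 − 79002 = 297990, probability 297990/376992 = 215/272.

215/272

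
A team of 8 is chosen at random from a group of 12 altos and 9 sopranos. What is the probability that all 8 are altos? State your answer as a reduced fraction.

11/4522

There are C(21,8) = 203490 possible selections.
Selections with all altos: C(12,8) = 495.
Probability = 495/203490 = 11/4522.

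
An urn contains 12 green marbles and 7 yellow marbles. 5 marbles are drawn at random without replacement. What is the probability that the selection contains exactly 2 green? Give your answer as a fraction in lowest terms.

385/1938

There are C(19,5) = 11628 ways to choose 5 from 19.
Selections with exactly 2 green: choose 2 of the 12 green and 3 of the 7 yellow, C(12,2)·C(7,3) = 66·35 = 2310.
Probability = 2310/11628 = 385/1938.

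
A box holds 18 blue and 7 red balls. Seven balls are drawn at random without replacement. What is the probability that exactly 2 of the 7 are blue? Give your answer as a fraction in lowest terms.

3213/480700

The sample space is all 7-subsets of the 25: C(25,7) = 480700.
Selections with exactly 2 blue: choose 2 of the 18 blue and 5 of the 7 red, C(18,2)·C(7,5) = 153·21 = 3213.
Probability = 3213/480700.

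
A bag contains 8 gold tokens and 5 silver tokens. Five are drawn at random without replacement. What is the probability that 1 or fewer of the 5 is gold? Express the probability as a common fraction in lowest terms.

41/1287

Total selections: C(13,5) = 1287.
Favorable selections (1 or fewer gold): C(8,0)·C(5,5) + C(8,1)·C(5,4) = 1 + 40 = 41.
Probability = 41/1287.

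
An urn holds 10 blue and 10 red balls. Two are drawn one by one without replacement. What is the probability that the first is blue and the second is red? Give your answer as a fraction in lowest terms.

Multiply the conditional probabilities at each draw: 10/20 · 10/19 = 100/380 = 5/19.

5/19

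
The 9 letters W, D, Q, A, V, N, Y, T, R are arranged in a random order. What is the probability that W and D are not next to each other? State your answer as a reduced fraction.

7/9

There are 9! = 362880 arrangements.
Arrangements with W and D adjacent: 2·8! = 80640.
So not adjacent: 362880 − 80640 = 282240, probability 282240/362880 = 7/9.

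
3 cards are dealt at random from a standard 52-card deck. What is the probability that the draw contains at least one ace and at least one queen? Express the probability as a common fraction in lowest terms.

188/5525

There are C(52,3) = 22100 possible draws.
By inclusion-exclusion on the complements, draws missing all aces or all queens: C(48,3) + C(48,3) − C(44,3) = 17296 + 17296 − 13244 = 21348.
So draws with at least one of each: 22100 − 21348 = 752, probability 752/22100 = 188/5525.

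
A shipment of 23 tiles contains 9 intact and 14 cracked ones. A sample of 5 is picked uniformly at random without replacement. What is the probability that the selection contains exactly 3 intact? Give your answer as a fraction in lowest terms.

1092/4807

There are C(23,5) = 33649 ways to choose 5 from 23.
Selections with exactly 3 intact: choose 3 of the 9 intact and 2 of the 14 cracked, C(9,3)·C(14,2) = 84·91 = 7644.
Probability = 7644/33649 = 1092/4807.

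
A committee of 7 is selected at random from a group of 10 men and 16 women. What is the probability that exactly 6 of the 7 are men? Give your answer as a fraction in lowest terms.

Total number of selections: C(26,7) = 657800.
Selections with exactly 6 men: choose 6 of the 10 men and 1 of the 16 women, C(10,6)·C(16,1) = 210·16 = 3360.
Probability = 3360/657800 = 84/16445.

84/16445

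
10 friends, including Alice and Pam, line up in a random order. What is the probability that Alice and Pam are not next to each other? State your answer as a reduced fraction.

There are 10! = 3628800 arrangements.
Arrangements with Alice and Pam adjacent: 2·9! = 725760.
So not adjacent: 3628800 − 725760 = 2903040, probability 2903040/3628800 = 4/5.

4/5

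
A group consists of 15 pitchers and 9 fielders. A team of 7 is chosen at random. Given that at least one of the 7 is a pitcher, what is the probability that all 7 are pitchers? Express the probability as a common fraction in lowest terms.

Work in counts. Selections with at least one pitcher: C(24,7) − C(9,7) = 346104 − 36 = 346068.
Of those, selections where all 7 are pitchers: C(15,7) = 6435.
Conditional probability = 6435/346068 = 715/38452.

715/38452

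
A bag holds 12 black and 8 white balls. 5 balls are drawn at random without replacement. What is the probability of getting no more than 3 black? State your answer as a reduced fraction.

224/323

There are C(20,5) = 15504 ways to choose the 5.
Count the complement (more than 3 black): C(12,4)·C(8,1) + C(12,5)·C(8,0) = 3960 + 792 = 4752.
Probability = 1 − 4752/15504 = 10752/15504 = 224/323.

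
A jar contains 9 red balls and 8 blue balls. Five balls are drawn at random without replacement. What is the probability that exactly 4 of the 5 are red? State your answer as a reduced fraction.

The sample space is all 5-subsets of the 17: C(17,5) = 6188.
Selections with exactly 4 red: choose 4 of the 9 red and 1 of the 8 blue, C(9,4)·C(8,1) = 126·8 = 1008.
Probability = 1008/6188 = 36/221.

36/221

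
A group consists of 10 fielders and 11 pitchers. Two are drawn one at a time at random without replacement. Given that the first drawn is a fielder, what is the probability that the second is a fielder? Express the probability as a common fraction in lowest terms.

After removing one fielder, 20 remain: 9 fielders and 11 pitchers.
So the probability the next is a fielder is 9/20.

9/20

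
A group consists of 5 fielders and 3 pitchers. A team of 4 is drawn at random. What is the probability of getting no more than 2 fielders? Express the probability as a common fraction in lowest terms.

1/2

There are C(8,4) = 70 ways to choose the 4.
Favorable selections (no more than 2 fielders): C(5,1)·C(3,3) + C(5,2)·C(3,2) = 5 + 30 = 35.
Probability = 35/70 = 1/2.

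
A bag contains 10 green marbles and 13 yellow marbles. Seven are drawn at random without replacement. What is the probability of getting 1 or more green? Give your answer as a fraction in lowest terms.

7377/7429

There are C(23,7) = 245157 ways to choose the 7.
Favorable selections (1 or more green): C(10,1)·C(13,6) + C(10,2)·C(13,5) + C(10,3)·C(13,4) + C(10,4)·C(13,3) + C(10,5)·C(13,2) + C(10,6)·C(13,1) + C(10,7)·C(13,0) = 17160 + 57915 + 85800 + 60060 + 19656 + 2730 + 120 = 243441.
Probability = 243441/245157 = 7377/7429.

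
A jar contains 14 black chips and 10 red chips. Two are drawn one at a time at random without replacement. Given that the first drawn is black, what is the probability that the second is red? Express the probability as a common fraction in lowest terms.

10/23

After removing one black, 23 remain: 13 black and 10 red.
So the probability the next is red is 10/23.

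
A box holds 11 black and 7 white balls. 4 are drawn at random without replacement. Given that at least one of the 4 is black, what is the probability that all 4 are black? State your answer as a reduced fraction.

6/55

Work in counts. Selections with at least one black: C(18,4) − C(7,4) = 3060 − 35 = 3025.
Of those, selections where all 4 are black: C(11,4) = 330.
Conditional probability = 330/3025 = 6/55.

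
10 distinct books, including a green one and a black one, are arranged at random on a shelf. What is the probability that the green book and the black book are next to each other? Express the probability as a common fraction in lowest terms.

There are 10! = 3628800 arrangements.
Treat the green book and the black book as a block: 9! arrangements of the blocks × 2 orders within the block = 2·362880 = 725760.
Probability = 725760/3628800 = 1/5.

1/5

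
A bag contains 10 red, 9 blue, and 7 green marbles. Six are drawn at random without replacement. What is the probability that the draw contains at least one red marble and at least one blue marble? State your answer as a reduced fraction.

29979/32890

There are C(26,6) = 230230 possible draws.
By inclusion-exclusion on the complements, draws missing all red or all blue: C(16,6) + C(17,6) − C(7,6) = 8008 + 12376 − 7 = 20377.
So draws with at least one of each: 230230 − 20377 = 209853, probability 209853/230230 = 29979/32890.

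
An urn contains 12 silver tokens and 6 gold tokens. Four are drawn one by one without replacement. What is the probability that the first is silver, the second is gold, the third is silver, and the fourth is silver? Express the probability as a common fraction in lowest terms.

11/102

Multiply the conditional probabilities at each draw: 12/18 · 6/17 · 11/16 · 10/15 = 7920/73440 = 11/102.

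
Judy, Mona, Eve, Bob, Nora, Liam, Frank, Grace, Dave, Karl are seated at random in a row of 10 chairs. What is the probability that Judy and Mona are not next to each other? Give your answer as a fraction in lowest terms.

There are 10! = 3628800 arrangements.
Arrangements with Judy and Mona adjacent: 2·9! = 725760.
So not adjacent: 3628800 − 725760 = 2903040, probability 2903040/3628800 = 4/5.

4/5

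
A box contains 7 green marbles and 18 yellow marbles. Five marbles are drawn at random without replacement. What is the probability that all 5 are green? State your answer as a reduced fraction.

There are C(25,5) = 53130 possible selections.
Selections with all green: C(7,5) = 21.
Probability = 21/53130 = 1/2530.

1/2530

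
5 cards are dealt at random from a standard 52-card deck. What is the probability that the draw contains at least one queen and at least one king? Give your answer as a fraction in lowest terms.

There are C(52,5) = 2598960 possible draws.
By inclusion-exclusion on the complements, draws missing all queens or all kings: C(48,5) + C(48,5) − C(44,5) = 1712304 + 1712304 − 1086008 = 2338600.
So draws with at least one of each: 2598960 − 2338600 = 260360, probability 260360/2598960 = 6509/64974.

6509/64974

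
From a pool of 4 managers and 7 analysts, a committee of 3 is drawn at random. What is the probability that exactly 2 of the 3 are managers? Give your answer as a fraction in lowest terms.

Total number of selections: C(11,3) = 165.
Selections with exactly 2 managers: choose 2 of the 4 managers and 1 of the 7 analysts, C(4,2)·C(7,1) = 6·7 = 42.
Probability = 42/165 = 14/55.

14/55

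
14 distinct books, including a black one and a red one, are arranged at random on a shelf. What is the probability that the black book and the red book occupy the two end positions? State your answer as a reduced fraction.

There are 14! = 87178291200 arrangements.
Place the black book and the red book at the ends in 2 ways, arrange the remaining 12 in 12! = 479001600 ways: 2·479001600 = 958003200.
Probability = 958003200/87178291200 = 1/91.

1/91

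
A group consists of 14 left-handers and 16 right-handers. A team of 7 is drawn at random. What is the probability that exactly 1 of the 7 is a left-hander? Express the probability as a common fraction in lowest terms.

There are C(30,7) = 2035800 ways to choose 7 from 30.
Selections with exactly 1 left-hander: choose 1 of the 14 left-handers and 6 of the 16 right-handers, C(14,1)·C(16,6) = 14·8008 = 112112.
Probability = 112112/2035800 = 1078/19575.

1078/19575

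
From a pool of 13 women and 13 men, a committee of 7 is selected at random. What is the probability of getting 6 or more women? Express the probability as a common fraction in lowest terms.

Total selections: C(26,7) = 657800.
Favorable selections (6 or more women): C(13,6)·C(13,1) + C(13,7)·C(13,0) = 22308 + 1716 = 24024.
Probability = 24024/657800 = 21/575.

21/575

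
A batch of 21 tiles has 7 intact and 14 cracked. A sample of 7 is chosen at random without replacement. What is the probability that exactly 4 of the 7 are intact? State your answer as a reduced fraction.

The sample space is all 7-subsets of the 21: C(21,7) = 116280.
Selections with exactly 4 intact: choose 4 of the 7 intact and 3 of the 14 cracked, C(7,4)·C(14,3) = 35·364 = 12740.
Probability = 12740/116280 = 637/5814.

637/5814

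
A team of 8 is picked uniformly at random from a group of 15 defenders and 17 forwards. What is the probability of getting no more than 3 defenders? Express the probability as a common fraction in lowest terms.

There are C(32,8) = 10518300 ways to choose the 8.
Favorable selections (no more than 3 defenders): C(15,0)·C(17,8) + C(15,1)·C(17,7) + C(15,2)·C(17,6) + C(15,3)·C(17,5) = 24310 + 291720 + 1299480 + 2815540 = 4431050.
Probability = 4431050/10518300 = 6817/16182.

6817/16182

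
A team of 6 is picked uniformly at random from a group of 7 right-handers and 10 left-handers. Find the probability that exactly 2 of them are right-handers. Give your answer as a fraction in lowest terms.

The sample space is all 6-subsets of the 17: C(17,6) = 12376.
Selections with exactly 2 right-handers: choose 2 of the 7 right-handers and 4 of the 10 left-handers, C(7,2)·C(10,4) = 21·210 = 4410.
Probability = 4410/12376 = 315/884.

315/884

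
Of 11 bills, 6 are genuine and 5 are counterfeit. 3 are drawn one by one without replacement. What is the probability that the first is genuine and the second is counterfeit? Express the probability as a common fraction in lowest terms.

Multiply the conditional probabilities at each draw: 6/11 · 5/10 = 30/110 = 3/11.

3/11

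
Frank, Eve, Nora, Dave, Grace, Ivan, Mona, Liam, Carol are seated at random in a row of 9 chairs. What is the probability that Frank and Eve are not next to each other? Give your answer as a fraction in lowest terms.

7/9

There are 9! = 362880 arrangements.
Arrangements with Frank and Eve adjacent: 2·8! = 80640.
So not adjacent: 362880 − 80640 = 282240, probability 282240/362880 = 7/9.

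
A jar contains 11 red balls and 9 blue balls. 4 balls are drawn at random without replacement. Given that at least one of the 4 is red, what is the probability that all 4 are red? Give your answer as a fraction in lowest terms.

Work in counts. Selections with at least one red: C(20,4) − C(9,4) = 4845 − 126 = 4719.
Of those, selections where all 4 are red: C(11,4) = 330.
Conditional probability = 330/4719 = 10/143.

10/143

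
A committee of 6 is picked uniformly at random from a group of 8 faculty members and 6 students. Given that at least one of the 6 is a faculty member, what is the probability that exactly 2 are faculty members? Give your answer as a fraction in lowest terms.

Work in counts. Selections with at least one faculty member: C(14,6) − C(6,6) = 3003 − 1 = 3002.
Of those, selections where exactly 2 are faculty members: C(8,2)·C(6,4) = 28·15 = 420.
Conditional probability = 420/3002 = 210/1501.

210/1501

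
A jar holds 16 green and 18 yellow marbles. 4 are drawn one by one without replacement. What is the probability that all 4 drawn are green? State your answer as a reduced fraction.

455/11594

Multiply the conditional probabilities at each draw: 16/34 · 15/33 · 14/32 · 13/31 = 43680/1113024 = 455/11594.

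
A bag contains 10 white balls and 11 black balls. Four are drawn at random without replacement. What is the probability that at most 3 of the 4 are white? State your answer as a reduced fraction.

Total selections: C(21,4) = 5985.
The complement is exactly 4 white: C(10,4)·C(11,0) = 210.
Probability = 1 − 210/5985 = 5775/5985 = 55/57.

55/57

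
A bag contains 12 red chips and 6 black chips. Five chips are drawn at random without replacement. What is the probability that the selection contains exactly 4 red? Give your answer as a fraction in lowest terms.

Total number of selections: C(18,5) = 8568.
Selections with exactly 4 red: choose 4 of the 12 red and 1 of the 6 black, C(12,4)·C(6,1) = 495·6 = 2970.
Probability = 2970/8568 = 165/476.

165/476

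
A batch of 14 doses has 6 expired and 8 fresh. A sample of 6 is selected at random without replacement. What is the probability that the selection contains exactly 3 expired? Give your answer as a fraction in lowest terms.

160/429

The sample space is all 6-subsets of the 14: C(14,6) = 3003.
Selections with exactly 3 expired: choose 3 of the 6 expired and 3 of the 8 fresh, C(6,3)·C(8,3) = 20·56 = 1120.
Probability = 1120/3003 = 160/429.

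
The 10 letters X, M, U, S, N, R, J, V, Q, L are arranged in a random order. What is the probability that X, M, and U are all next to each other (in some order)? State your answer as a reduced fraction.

There are 10! = 3628800 arrangements.
Treat the three as one block: 8! placements × 3! orders within the block = 40320·6 = 241920.
Probability = 241920/3628800 = 1/15.

1/15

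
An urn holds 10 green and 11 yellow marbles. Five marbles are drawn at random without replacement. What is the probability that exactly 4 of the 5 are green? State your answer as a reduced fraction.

110/969

Total number of selections: C(21,5) = 20349.
Selections with exactly 4 green: choose 4 of the 10 green and 1 of the 11 yellow, C(10,4)·C(11,1) = 210·11 = 2310.
Probability = 2310/20349 = 110/969.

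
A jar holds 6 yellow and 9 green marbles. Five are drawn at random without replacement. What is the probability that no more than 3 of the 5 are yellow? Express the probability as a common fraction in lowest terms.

Total selections: C(15,5) = 3003.
Count the complement (more than 3 yellow): C(6,4)·C(9,1) + C(6,5)·C(9,0) = 135 + 6 = 141.
Probability = 1 − 141/3003 = 2862/3003 = 954/1001.

954/1001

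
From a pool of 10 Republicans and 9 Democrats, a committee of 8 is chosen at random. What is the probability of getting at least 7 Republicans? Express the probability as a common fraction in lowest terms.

125/8398

There are C(19,8) = 75582 ways to choose the 8.
Favorable selections (at least 7 Republicans): C(10,7)·C(9,1) + C(10,8)·C(9,0) = 1080 + 45 = 1125.
Probability = 1125/75582 = 125/8398.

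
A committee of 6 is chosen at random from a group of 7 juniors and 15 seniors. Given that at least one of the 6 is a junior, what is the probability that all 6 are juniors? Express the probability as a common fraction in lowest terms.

1/9944

Work in counts. Selections with at least one junior: C(22,6) − C(15,6) = 74613 − 5005 = 69608.
Of those, selections where all 6 are juniors: C(7,6) = 7.
Conditional probability = 7/69608 = 1/9944.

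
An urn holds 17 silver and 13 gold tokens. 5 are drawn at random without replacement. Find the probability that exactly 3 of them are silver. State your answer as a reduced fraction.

680/1827

The sample space is all 5-subsets of the 30: C(30,5) = 142506.
Selections with exactly 3 silver: choose 3 of the 17 silver and 2 of the 13 gold, C(17,3)·C(13,2) = 680·78 = 53040.
Probability = 53040/142506 = 680/1827.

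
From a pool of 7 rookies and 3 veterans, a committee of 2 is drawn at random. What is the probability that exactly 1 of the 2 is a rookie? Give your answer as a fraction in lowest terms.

Total number of selections: C(10,2) = 45.
Selections with exactly 1 rookie: choose 1 of the 7 rookies and 1 of the 3 veterans, C(7,1)·C(3,1) = 7·3 = 21.
Probability = 21/45 = 7/15.

7/15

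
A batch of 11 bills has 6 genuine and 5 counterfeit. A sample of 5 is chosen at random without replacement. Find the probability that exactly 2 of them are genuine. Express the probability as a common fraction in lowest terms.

25/77

There are C(11,5) = 462 ways to choose 5 from 11.
Selections with exactly 2 genuine: choose 2 of the 6 genuine and 3 of the 5 counterfeit, C(6,2)·C(5,3) = 15·10 = 150.
Probability = 150/462 = 25/77.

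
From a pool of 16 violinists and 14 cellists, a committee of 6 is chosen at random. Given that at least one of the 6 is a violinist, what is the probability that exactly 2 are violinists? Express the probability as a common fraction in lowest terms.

110/541

Work in counts. Selections with at least one violinist: C(30,6) − C(14,6) = 593775 − 3003 = 590772.
Of those, selections where exactly 2 are violinists: C(16,2)·C(14,4) = 120·1001 = 120120.
Conditional probability = 120120/590772 = 110/541.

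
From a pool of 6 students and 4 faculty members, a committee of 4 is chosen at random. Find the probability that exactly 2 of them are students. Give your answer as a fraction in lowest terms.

3/7

Total number of selections: C(10,4) = 210.
Selections with exactly 2 students: choose 2 of the 6 students and 2 of the 4 faculty members, C(6,2)·C(4,2) = 15·6 = 90.
Probability = 90/210 = 3/7.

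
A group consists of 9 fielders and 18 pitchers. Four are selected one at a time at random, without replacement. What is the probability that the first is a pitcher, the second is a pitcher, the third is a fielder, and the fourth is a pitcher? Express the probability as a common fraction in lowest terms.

34/325

Multiply the conditional probabilities at each draw: 18/27 · 17/26 · 9/25 · 16/24 = 44064/421200 = 34/325.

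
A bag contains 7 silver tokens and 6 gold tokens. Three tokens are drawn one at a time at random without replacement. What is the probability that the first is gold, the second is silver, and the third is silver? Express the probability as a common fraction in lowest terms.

21/143

Multiply the conditional probabilities at each draw: 6/13 · 7/12 · 6/11 = 252/1716 = 21/143.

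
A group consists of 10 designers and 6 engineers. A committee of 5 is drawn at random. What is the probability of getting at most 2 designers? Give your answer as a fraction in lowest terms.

There are C(16,5) = 4368 ways to choose the 5.
Favorable selections (at most 2 designers): C(10,0)·C(6,5) + C(10,1)·C(6,4) + C(10,2)·C(6,3) = 6 + 150 + 900 = 1056.
Probability = 1056/4368 = 22/91.

22/91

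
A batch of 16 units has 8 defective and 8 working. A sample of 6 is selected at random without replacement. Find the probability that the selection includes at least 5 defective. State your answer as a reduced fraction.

17/286

There are C(16,6) = 8008 ways to choose the 6.
Favorable selections (at least 5 defective): C(8,5)·C(8,1) + C(8,6)·C(8,0) = 448 + 28 = 476.
Probability = 476/8008 = 17/286.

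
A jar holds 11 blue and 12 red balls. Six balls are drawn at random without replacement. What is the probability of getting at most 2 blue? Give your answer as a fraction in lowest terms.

1117/3059

There are C(23,6) = 100947 ways to choose the 6.
Favorable selections (at most 2 blue): C(11,0)·C(12,6) + C(11,1)·C(12,5) + C(11,2)·C(12,4) = 924 + 8712 + 27225 = 36861.
Probability = 36861/100947 = 1117/3059.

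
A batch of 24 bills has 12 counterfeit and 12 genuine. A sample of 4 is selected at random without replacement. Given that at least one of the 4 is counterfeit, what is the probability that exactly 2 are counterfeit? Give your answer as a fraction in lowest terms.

Work in counts. Selections with at least one counterfeit: C(24,4) − C(12,4) = 10626 − 495 = 10131.
Of those, selections where exactly 2 are counterfeit: C(12,2)·C(12,2) = 66·66 = 4356.
Conditional probability = 4356/10131 = 132/307.

132/307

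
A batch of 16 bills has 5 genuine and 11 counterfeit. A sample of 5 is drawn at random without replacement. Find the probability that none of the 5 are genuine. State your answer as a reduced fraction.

11/104

There are C(16,5) = 4368 possible selections.
Selections with no genuine (all counterfeit): C(11,5) = 462.
Probability = 462/4368 = 11/104.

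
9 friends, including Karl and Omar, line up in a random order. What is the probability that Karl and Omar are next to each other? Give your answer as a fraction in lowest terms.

2/9

There are 9! = 362880 arrangements.
Treat Karl and Omar as a block: 8! arrangements of the blocks × 2 orders within the block = 2·40320 = 80640.
Probability = 80640/362880 = 2/9.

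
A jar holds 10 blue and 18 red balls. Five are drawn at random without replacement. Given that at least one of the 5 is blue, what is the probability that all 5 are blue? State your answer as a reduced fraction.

Work in counts. Selections with at least one blue: C(28,5) − C(18,5) = 98280 − 8568 = 89712.
Of those, selections where all 5 are blue: C(10,5) = 252.
Conditional probability = 252/89712 = 1/356.

1/356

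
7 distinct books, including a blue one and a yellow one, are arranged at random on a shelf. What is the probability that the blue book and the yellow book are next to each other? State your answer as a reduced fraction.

2/7

There are 7! = 5040 arrangements.
Treat the blue book and the yellow book as a block: 6! arrangements of the blocks × 2 orders within the block = 2·720 = 1440.
Probability = 1440/5040 = 2/7.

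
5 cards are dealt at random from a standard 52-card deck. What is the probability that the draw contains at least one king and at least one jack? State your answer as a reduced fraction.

There are C(52,5) = 2598960 possible draws.
By inclusion-exclusion on the complements, draws missing all kings or all jacks: C(48,5) + C(48,5) − C(44,5) = 1712304 + 1712304 − 1086008 = 2338600.
So draws with at least one of each: 2598960 − 2338600 = 260360, probability 260360/2598960 = 6509/64974.

6509/64974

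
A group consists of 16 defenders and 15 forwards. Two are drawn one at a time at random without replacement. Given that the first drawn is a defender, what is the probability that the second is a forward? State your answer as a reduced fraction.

1/2

After removing one defender, 30 remain: 15 defenders and 15 forwards.
So the probability the next is a forward is 15/30 = 1/2.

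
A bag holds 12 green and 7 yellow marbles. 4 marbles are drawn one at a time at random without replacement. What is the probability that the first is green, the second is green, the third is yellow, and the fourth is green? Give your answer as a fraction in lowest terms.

Multiply the conditional probabilities at each draw: 12/19 · 11/18 · 7/17 · 10/16 = 9240/93024 = 385/3876.

385/3876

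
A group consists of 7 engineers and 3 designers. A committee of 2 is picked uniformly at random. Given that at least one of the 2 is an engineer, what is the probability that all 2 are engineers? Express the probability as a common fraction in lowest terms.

Work in counts. Selections with at least one engineer: C(10,2) − C(3,2) = 45 − 3 = 42.
Of those, selections where all 2 are engineers: C(7,2) = 21.
Conditional probability = 21/42 = 1/2.

1/2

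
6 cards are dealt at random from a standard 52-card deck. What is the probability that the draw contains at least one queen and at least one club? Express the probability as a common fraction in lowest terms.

There are C(52,6) = 20358520 possible draws.
By inclusion-exclusion on the complements, draws missing all queens or all clubs: C(48,6) + C(39,6) − C(36,6) = 12271512 + 3262623 − 1947792 = 13586343.
So draws with at least one of each: 20358520 − 13586343 = 6772177, probability 6772177/20358520.

6772177/20358520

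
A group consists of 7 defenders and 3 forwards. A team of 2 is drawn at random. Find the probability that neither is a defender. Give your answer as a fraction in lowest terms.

There are C(10,2) = 45 possible selections.
Selections with no defenders (all forwards): C(3,2) = 3.
Probability = 3/45 = 1/15.

1/15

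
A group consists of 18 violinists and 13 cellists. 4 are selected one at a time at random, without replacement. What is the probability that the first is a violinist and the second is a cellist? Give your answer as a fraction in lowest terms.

39/155

Multiply the conditional probabilities at each draw: 18/31 · 13/30 = 234/930 = 39/155.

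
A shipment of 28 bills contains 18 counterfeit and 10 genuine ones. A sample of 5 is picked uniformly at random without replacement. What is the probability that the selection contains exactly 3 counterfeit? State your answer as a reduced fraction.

34/91

The sample space is all 5-subsets of the 28: C(28,5) = 98280.
Selections with exactly 3 counterfeit: choose 3 of the 18 counterfeit and 2 of the 10 genuine, C(18,3)·C(10,2) = 816·45 = 36720.
Probability = 36720/98280 = 34/91.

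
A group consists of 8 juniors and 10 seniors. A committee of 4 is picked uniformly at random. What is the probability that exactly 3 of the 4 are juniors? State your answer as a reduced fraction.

Total number of selections: C(18,4) = 3060.
Selections with exactly 3 juniors: choose 3 of the 8 juniors and 1 of the 10 seniors, C(8,3)·C(10,1) = 56·10 = 560.
Probability = 560/3060 = 28/153.

28/153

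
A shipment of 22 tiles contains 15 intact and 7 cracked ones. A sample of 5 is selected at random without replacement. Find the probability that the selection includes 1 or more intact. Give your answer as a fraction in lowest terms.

1253/1254

There are C(22,5) = 26334 ways to choose the 5.
The complement is all 5 are cracked: C(7,5) = 21.
Probability = 1 − 21/26334 = 26313/26334 = 1253/1254.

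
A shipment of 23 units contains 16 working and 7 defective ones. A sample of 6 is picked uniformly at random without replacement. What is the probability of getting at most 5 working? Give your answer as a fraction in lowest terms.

There are C(23,6) = 100947 ways to choose the 6.
The complement is exactly 6 working: C(16,6)·C(7,0) = 8008.
Probability = 1 − 8008/100947 = 92939/100947 = 1207/1311.

1207/1311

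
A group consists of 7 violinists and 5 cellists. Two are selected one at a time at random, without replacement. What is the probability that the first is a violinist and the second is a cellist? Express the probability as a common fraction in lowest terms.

Multiply the conditional probabilities at each draw: 7/12 · 5/11 = 35/132.

35/132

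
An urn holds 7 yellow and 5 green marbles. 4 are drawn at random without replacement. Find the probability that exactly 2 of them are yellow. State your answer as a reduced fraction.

14/33

There are C(12,4) = 495 ways to choose 4 from 12.
Selections with exactly 2 yellow: choose 2 of the 7 yellow and 2 of the 5 green, C(7,2)·C(5,2) = 21·10 = 210.
Probability = 210/495 = 14/33.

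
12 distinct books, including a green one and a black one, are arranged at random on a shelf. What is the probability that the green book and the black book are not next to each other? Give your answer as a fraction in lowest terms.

5/6

There are 12! = 479001600 arrangements.
Arrangements with the green book and the black book adjacent: 2·11! = 79833600.
So not adjacent: 479001600 − 79833600 = 399168000, probability 399168000/479001600 = 5/6.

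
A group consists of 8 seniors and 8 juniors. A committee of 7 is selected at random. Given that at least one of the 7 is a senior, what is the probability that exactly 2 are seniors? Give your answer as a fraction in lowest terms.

Work in counts. Selections with at least one senior: C(16,7) − C(8,7) = 11440 − 8 = 11432.
Of those, selections where exactly 2 are seniors: C(8,2)·C(8,5) = 28·56 = 1568.
Conditional probability = 1568/11432 = 196/1429.

196/1429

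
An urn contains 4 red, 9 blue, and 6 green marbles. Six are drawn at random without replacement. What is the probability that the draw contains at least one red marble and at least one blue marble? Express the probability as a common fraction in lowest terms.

There are C(19,6) = 27132 possible draws.
By inclusion-exclusion on the complements, draws missing all red or all blue: C(15,6) + C(10,6) − C(6,6) = 5005 + 210 − 1 = 5214.
So draws with at least one of each: 27132 − 5214 = 21918, probability 21918/27132 = 3653/4522.

3653/4522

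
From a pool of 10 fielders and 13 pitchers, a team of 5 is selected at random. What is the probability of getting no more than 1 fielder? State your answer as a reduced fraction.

767/3059

Total selections: C(23,5) = 33649.
Favorable selections (no more than 1 fielder): C(10,0)·C(13,5) + C(10,1)·C(13,4) = 1287 + 7150 = 8437.
Probability = 8437/33649 = 767/3059.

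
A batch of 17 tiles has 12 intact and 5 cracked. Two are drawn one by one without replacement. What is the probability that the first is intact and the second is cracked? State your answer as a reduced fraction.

Multiply the conditional probabilities at each draw: 12/17 · 5/16 = 60/272 = 15/68.

15/68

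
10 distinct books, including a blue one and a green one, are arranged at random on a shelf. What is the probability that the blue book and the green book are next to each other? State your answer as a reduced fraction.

There are 10! = 3628800 arrangements.
Treat the blue book and the green book as a block: 9! arrangements of the blocks × 2 orders within the block = 2·362880 = 725760.
Probability = 725760/3628800 = 1/5.

1/5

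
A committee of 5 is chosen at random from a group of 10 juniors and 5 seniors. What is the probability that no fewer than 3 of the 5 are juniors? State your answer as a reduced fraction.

834/1001

There are C(15,5) = 3003 ways to choose the 5.
Favorable selections (no fewer than 3 juniors): C(10,3)·C(5,2) + C(10,4)·C(5,1) + C(10,5)·C(5,0) = 1200 + 1050 + 252 = 2502.
Probability = 2502/3003 = 834/1001.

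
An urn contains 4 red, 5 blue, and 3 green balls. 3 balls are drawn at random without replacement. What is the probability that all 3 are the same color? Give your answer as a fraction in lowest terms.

3/44

There are C(12,3) = 220 ways to draw 3 balls.
All same color: C(4,3) + C(5,3) + C(3,3) = 4 + 10 + 1 = 15.
Probability = 15/220 = 3/44.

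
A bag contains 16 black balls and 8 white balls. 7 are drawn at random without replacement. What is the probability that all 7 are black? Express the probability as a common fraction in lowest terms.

130/3933

There are C(24,7) = 346104 possible selections.
Selections with all black: C(16,7) = 11440.
Probability = 11440/346104 = 130/3933.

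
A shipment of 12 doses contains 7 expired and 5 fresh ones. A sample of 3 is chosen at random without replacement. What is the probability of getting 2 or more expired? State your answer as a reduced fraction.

There are C(12,3) = 220 ways to choose the 3.
Favorable selections (2 or more expired): C(7,2)·C(5,1) + C(7,3)·C(5,0) = 105 + 35 = 140.
Probability = 140/220 = 7/11.

7/11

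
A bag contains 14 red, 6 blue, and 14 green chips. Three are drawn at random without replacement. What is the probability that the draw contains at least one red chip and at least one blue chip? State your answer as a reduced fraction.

483/1496

There are C(34,3) = 5984 possible draws.
By inclusion-exclusion on the complements, draws missing all red or all blue: C(20,3) + C(28,3) − C(14,3) = 1140 + 3276 − 364 = 4052.
So draws with at least one of each: 5984 − 4052 = 1932, probability 1932/5984 = 483/1496.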